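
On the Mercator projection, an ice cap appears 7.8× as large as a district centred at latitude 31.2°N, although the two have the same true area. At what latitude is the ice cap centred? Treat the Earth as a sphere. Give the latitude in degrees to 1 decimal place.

72.2°

On Mercator, (apparent₁)/(apparent₂) = sec²φ₁ / sec²φ₂ when true areas are equal.
cos²φ₂ / cos²φ₁ = 7.8  ⇒  cos φ₁ = cos 31.2° / √7.8 = 0.8554/2.793 = 0.3063.
φ₁ = arccos(0.3063) ≈ 72.2°.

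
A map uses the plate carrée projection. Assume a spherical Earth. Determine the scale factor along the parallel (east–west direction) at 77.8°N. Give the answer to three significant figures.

Plate carrée maps x = Rλ, y = Rφ. The meridian scale is h = 1 and the parallel scale is k = 1/cos φ = sec φ.
k = 1/cos 77.8° = 1/0.2113 = 4.732.

4.73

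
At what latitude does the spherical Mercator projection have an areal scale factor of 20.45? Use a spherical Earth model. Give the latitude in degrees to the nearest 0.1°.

77.2°

Mercator areal scale is sec²φ.
sec²φ = 20.45  ⇒  cos²φ = 0.04890  ⇒  cos φ = 0.2211.
φ = arccos(0.2211) ≈ 77.2°.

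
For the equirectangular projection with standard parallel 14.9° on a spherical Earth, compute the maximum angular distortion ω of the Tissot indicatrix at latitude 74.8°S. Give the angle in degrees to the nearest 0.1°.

69.9°

With standard parallel φ₀ = 14.9°, the equirectangular projection gives x = Rλ cos φ₀, y = Rφ, so h = 1 and k = cos 14.9° / cos φ.
At 74.8°: h = 1.000, k = 3.686; principal scales a = 3.686, b = 1.000.
sin(ω/2) = (a − b)/(a + b) = 2.686/4.686 = 0.5732, so ω = 2 arcsin(0.5732) ≈ 69.9°.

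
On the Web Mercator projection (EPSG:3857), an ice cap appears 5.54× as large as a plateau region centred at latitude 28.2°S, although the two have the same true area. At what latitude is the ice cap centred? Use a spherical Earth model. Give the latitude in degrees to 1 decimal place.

68.0°

Mercator areal scale is sec²φ, so apparent-area ratio = sec²φ₁ / sec²φ₂ = cos²φ₂ / cos²φ₁.
cos²φ₂ / cos²φ₁ = 5.54  ⇒  cos φ₁ = cos 28.2° / √5.54 = 0.8813/2.354 = 0.3744.
φ₁ = arccos(0.3744) ≈ 68.0°.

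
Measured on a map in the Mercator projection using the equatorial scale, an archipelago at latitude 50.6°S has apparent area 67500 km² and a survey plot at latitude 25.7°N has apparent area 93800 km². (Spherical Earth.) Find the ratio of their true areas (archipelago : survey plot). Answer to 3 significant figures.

Mercator's areal exaggeration is sec²φ; hence true area = (apparent area) · cos²φ.
True area of archipelago: 67500 × cos²(50.6°) = 67500 × 0.4029 = 27190 km².
True area of survey plot: 93800 × cos²(25.7°) = 93800 × 0.8119 = 76160 km².
Ratio = 27190 / 76160 ≈ 0.357.

0.357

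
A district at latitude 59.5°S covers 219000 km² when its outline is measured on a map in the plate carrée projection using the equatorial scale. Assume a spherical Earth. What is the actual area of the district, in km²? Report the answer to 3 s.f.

111000 km²

Plate carrée maps x = Rλ, y = Rφ. The meridian scale is h = 1 and the parallel scale is k = 1/cos φ = sec φ.
Areal scale = h·k = 1 × sec φ; at 59.5°, h = 1.000, k = 1.970, so h·k = 1.970.
True area = apparent / (areal scale) = 219000 / 1.970 ≈ 111000 km².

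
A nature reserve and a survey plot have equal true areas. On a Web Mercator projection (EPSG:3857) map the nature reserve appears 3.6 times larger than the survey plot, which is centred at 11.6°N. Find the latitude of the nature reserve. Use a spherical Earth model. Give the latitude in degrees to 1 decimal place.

58.9°

On Mercator, (apparent₁)/(apparent₂) = sec²φ₁ / sec²φ₂ when true areas are equal.
cos²φ₂ / cos²φ₁ = 3.6  ⇒  cos φ₁ = cos 11.6° / √3.6 = 0.9796/1.897 = 0.5163.
φ₁ = arccos(0.5163) ≈ 58.9°.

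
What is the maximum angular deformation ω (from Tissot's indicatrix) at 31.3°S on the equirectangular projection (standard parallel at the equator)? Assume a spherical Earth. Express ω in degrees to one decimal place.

9.0°

For the equirectangular projection with φ₀ = 0 (plate carrée), h = 1 along meridians and k = sec φ along parallels.
At 31.3°: h = 1.000, k = 1.170; principal scales a = 1.170, b = 1.000.
sin(ω/2) = (a − b)/(a + b) = 0.1703/2.170 = 0.07848, so ω = 2 arcsin(0.07848) ≈ 9.0°.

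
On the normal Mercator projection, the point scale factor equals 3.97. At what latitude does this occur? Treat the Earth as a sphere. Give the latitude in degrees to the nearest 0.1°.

75.4°

Mercator scale is k = sec φ = 1/cos φ.
1/cos φ = 3.97  ⇒  cos φ = 0.2519  ⇒  φ = arccos(0.2519) ≈ 75.4°.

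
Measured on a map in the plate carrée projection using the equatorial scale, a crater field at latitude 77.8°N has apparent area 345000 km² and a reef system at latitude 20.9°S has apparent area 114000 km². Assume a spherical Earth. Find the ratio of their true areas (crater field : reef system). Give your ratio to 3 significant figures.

Plate carrée has h = 1 and k = sec φ, giving areal scale sec φ; true area = (apparent area) · cos φ.
True area of crater field: 345000 × cos(77.8°) = 345000 × 0.2113 = 72910 km².
True area of reef system: 114000 × cos(20.9°) = 114000 × 0.9342 = 106500 km².
Ratio = 72910 / 106500 ≈ 0.685.

0.685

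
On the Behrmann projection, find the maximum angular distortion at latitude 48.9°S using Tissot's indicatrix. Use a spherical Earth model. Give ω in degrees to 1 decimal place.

Behrmann is a cylindrical equal-area projection with standard parallels at ±30°. Cylindrical equal-area (φ₀ = 30°): h = cos φ / cos 30° along meridians, k = cos 30° / cos φ along parallels; h·k = 1.
At 48.9°: h = 0.7591, k = 1.317; principal scales a = 1.317, b = 0.7591.
sin(ω/2) = (a − b)/(a + b) = 0.5583/2.076 = 0.2689, so ω = 2 arcsin(0.2689) ≈ 31.2°.

31.2°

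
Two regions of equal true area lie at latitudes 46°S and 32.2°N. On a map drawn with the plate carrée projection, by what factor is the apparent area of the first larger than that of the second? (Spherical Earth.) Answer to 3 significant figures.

In the plate carrée (x = Rλ, y = Rφ), meridians are true-scale (h = 1) and parallels are stretched by k = sec φ.
Areal scale at 46°: h·k = 1.000 × 1.440 = 1.440.
Areal scale at 32.2°: h·k = 1.000 × 1.182 = 1.182.
Ratio = 1.440/1.182 ≈ 1.22.

1.22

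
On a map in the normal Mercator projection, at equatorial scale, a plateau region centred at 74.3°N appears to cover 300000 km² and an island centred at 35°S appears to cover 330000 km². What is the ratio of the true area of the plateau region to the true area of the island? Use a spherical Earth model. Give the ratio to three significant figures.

0.0992

Mercator's areal exaggeration is sec²φ; hence true area = (apparent area) · cos²φ.
True area of plateau region: 300000 × cos²(74.3°) = 300000 × 0.07322 = 21970 km².
True area of island: 330000 × cos²(35°) = 330000 × 0.6710 = 221400 km².
Ratio = 21970 / 221400 ≈ 0.0992.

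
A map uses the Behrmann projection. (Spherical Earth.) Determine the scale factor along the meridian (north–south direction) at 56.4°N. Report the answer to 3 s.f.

0.639

Behrmann is a cylindrical equal-area projection with standard parallels at ±30°. For cylindrical equal-area with standard parallel φ₀, h = cos φ / cos φ₀ and k = cos φ₀ / cos φ, so h·k = 1.
h = cos 56.4° / cos 30° = 0.5534/0.8660 = 0.6390.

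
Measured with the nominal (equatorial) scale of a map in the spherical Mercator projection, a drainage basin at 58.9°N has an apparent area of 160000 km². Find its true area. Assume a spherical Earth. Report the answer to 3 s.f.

The Mercator projection is conformal; its linear scale factor is the same in every direction and equals sec φ = 1/cos φ.
Areal scale = k² = sec²φ = 1/cos²(58.9°) = 1/0.5165² = 3.748.
True area = apparent / (areal scale) = 160000 / 3.748 ≈ 42700 km².

42700 km²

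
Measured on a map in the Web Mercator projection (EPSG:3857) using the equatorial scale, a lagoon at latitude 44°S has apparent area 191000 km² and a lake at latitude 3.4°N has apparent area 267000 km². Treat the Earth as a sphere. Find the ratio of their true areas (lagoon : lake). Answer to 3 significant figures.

0.371

Mercator's areal exaggeration is sec²φ; hence true area = (apparent area) · cos²φ.
True area of lagoon: 191000 × cos²(44°) = 191000 × 0.5174 = 98830 km².
True area of lake: 267000 × cos²(3.4°) = 267000 × 0.9965 = 266100 km².
Ratio = 98830 / 266100 ≈ 0.371.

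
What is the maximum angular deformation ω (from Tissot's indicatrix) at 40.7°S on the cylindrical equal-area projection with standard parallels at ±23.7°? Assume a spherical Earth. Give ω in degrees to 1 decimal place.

Cylindrical equal-area (φ₀ = 23.7°): h = cos φ / cos 23.7° along meridians, k = cos 23.7° / cos φ along parallels; h·k = 1.
At 40.7°: h = 0.8280, k = 1.208; principal scales a = 1.208, b = 0.8280.
sin(ω/2) = (a − b)/(a + b) = 0.3798/2.036 = 0.1866, so ω = 2 arcsin(0.1866) ≈ 21.5°.

21.5°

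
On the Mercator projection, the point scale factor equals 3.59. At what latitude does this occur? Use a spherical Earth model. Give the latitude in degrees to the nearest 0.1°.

Mercator scale is k = sec φ = 1/cos φ.
1/cos φ = 3.59  ⇒  cos φ = 0.2786  ⇒  φ = arccos(0.2786) ≈ 73.8°.

73.8°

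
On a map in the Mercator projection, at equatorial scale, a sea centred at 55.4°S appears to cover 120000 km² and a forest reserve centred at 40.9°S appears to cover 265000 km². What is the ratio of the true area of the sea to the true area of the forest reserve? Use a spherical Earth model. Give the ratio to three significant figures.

On Mercator the areal scale is sec²φ, so true area = apparent × cos²φ.
True area of sea: 120000 × cos²(55.4°) = 120000 × 0.3224 = 38690 km².
True area of forest reserve: 265000 × cos²(40.9°) = 265000 × 0.5713 = 151400 km².
Ratio = 38690 / 151400 ≈ 0.256.

0.256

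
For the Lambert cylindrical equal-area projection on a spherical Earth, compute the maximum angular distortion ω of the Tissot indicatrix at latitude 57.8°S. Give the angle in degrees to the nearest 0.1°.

67.8°

The Lambert cylindrical equal-area projection is the cylindrical equal-area projection with its standard parallel at the equator (φ₀ = 0). For cylindrical equal-area with standard parallel φ₀, h = cos φ / cos φ₀ and k = cos φ₀ / cos φ, so h·k = 1.
At 57.8°: h = 0.5329, k = 1.877; principal scales a = 1.877, b = 0.5329.
sin(ω/2) = (a − b)/(a + b) = 1.344/2.409 = 0.5577, so ω = 2 arcsin(0.5577) ≈ 67.8°.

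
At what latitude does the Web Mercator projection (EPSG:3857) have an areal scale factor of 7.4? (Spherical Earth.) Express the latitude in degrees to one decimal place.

Mercator areal scale is sec²φ.
sec²φ = 7.4  ⇒  cos²φ = 0.1351  ⇒  cos φ = 0.3676.
φ = arccos(0.3676) ≈ 68.4°.

68.4°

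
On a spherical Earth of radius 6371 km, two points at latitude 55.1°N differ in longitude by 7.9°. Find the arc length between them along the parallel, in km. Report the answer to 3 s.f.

Arc length along a parallel = R cos φ · Δλ (with Δλ in radians).
= 6371 × cos 55.1° × (7.9° × π/180) = 6371 × 0.5721 × 0.1379 ≈ 503 km.

503 km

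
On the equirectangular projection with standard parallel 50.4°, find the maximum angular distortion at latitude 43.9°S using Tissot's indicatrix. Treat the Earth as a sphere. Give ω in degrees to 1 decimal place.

7.0°

With standard parallel φ₀ = 50.4°, the equirectangular projection gives x = Rλ cos φ₀, y = Rφ, so h = 1 and k = cos 50.4° / cos φ.
At 43.9°: h = 1.000, k = 0.8846; principal scales a = 1.000, b = 0.8846.
sin(ω/2) = (a − b)/(a + b) = 0.1154/1.885 = 0.06121, so ω = 2 arcsin(0.06121) ≈ 7.0°.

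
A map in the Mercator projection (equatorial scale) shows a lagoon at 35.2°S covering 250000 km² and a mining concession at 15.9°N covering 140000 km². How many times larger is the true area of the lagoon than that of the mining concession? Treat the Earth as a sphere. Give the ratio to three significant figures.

On Mercator the areal scale is sec²φ, so true area = apparent × cos²φ.
True area of lagoon: 250000 × cos²(35.2°) = 250000 × 0.6677 = 166900 km².
True area of mining concession: 140000 × cos²(15.9°) = 140000 × 0.9249 = 129500 km².
Ratio = 166900 / 129500 ≈ 1.29.

1.29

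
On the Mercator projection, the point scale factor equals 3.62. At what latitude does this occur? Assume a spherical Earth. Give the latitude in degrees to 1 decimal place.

Mercator scale is k = sec φ = 1/cos φ.
1/cos φ = 3.62  ⇒  cos φ = 0.2762  ⇒  φ = arccos(0.2762) ≈ 74.0°.

74.0°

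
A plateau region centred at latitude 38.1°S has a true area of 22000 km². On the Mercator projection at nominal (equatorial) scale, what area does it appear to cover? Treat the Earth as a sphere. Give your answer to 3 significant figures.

The Mercator projection is conformal; its linear scale factor is the same in every direction and equals sec φ = 1/cos φ.
Areal scale = k² = sec²φ = 1/cos²(38.1°) = 1/0.7869² = 1.615.
Apparent area = 22000 × 1.615 ≈ 35500 km².

35500 km²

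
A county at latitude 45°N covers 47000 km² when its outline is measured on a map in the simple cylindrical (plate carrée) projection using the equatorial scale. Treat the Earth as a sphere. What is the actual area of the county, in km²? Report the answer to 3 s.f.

33200 km²

For the equirectangular projection with φ₀ = 0 (plate carrée), h = 1 along meridians and k = sec φ along parallels.
Areal scale = h·k = 1 × sec φ; at 45°, h = 1.000, k = 1.414, so h·k = 1.414.
True area = apparent / (areal scale) = 47000 / 1.414 ≈ 33200 km².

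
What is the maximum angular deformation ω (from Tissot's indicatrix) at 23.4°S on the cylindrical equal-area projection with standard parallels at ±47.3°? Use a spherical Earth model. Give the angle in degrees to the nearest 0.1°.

A cylindrical equal-area projection with standard parallel φ₀ has meridian scale h = cos φ / cos φ₀ and parallel scale k = cos φ₀ / cos φ (so areas are preserved, h·k = 1).
At 23.4°: h = 1.353, k = 0.7389; principal scales a = 1.353, b = 0.7389.
sin(ω/2) = (a − b)/(a + b) = 0.6144/2.092 = 0.2936, so ω = 2 arcsin(0.2936) ≈ 34.2°.

34.2°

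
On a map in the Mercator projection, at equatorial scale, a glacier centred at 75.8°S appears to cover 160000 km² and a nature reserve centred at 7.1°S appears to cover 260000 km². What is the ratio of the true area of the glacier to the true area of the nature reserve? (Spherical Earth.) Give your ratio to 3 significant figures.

0.0376

On Mercator the areal scale is sec²φ, so true area = apparent × cos²φ.
True area of glacier: 160000 × cos²(75.8°) = 160000 × 0.06018 = 9628 km².
True area of nature reserve: 260000 × cos²(7.1°) = 260000 × 0.9847 = 256000 km².
Ratio = 9628 / 256000 ≈ 0.0376.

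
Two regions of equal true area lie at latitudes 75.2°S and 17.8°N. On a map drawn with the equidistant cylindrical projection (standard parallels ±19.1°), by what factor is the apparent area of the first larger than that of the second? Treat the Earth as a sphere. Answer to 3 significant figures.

3.73

The equidistant cylindrical projection with φ₀ = 19.1° has h = 1 (meridians true) and k = cos φ₀ / cos φ along parallels.
Areal scale at 75.2°: h·k = 1.000 × 3.699 = 3.699.
Areal scale at 17.8°: h·k = 1.000 × 0.9925 = 0.9925.
Ratio = 3.699/0.9925 ≈ 3.73.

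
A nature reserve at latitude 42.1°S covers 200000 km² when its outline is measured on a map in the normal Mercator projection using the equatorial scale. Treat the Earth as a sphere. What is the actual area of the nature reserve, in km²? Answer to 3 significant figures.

For Mercator, h = k = sec φ (a conformal cylindrical projection has a single point scale, 1/cos φ).
Areal scale = k² = sec²φ = 1/cos²(42.1°) = 1/0.7420² = 1.816.
True area = apparent / (areal scale) = 200000 / 1.816 ≈ 110000 km².

110000 km²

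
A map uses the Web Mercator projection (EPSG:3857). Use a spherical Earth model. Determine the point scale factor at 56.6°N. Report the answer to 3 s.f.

Mercator is conformal, so the point scale is isotropic: h = k = sec φ = 1/cos φ.
k = 1/cos 56.6° = 1/0.5505 = 1.817.

1.82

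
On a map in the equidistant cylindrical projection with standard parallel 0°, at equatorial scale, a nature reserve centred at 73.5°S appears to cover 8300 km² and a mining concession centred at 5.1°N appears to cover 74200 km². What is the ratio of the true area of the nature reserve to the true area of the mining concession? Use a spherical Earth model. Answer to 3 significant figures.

0.0319

On the plate carrée, areal scale = h·k = 1 × sec φ, so true area = apparent × cos φ.
True area of nature reserve: 8300 × cos(73.5°) = 8300 × 0.2840 = 2357 km².
True area of mining concession: 74200 × cos(5.1°) = 74200 × 0.9960 = 73910 km².
Ratio = 2357 / 73910 ≈ 0.0319.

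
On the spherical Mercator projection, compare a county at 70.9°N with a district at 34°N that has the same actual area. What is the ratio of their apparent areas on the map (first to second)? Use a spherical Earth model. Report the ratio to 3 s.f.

On Mercator, area is exaggerated by sec²φ = 1/cos²φ.
At 70.9°: sec²(70.9°) = 1/0.3272² = 9.340.
At 34°: sec²(34°) = 1/0.8290² = 1.455.
Ratio = 9.340/1.455 = cos²(34°)/cos²(70.9°) ≈ 6.42.

6.42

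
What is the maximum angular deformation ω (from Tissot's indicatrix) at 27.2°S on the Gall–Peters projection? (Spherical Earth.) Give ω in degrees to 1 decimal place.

26.1°

The Gall–Peters projection is cylindrical equal-area with φ₀ = 45°. Cylindrical equal-area (φ₀ = 45°): h = cos φ / cos 45° along meridians, k = cos 45° / cos φ along parallels; h·k = 1.
At 27.2°: h = 1.258, k = 0.7950; principal scales a = 1.258, b = 0.7950.
sin(ω/2) = (a − b)/(a + b) = 0.4628/2.053 = 0.2254, so ω = 2 arcsin(0.2254) ≈ 26.1°.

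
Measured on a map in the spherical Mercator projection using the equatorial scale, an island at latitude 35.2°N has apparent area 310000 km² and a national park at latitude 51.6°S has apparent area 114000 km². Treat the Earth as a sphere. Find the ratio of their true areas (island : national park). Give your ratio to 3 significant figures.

Since Mercator area scale is 1/cos²φ, the true area equals the apparent area multiplied by cos²φ.
True area of island: 310000 × cos²(35.2°) = 310000 × 0.6677 = 207000 km².
True area of national park: 114000 × cos²(51.6°) = 114000 × 0.3858 = 43980 km².
Ratio = 207000 / 43980 ≈ 4.71.

4.71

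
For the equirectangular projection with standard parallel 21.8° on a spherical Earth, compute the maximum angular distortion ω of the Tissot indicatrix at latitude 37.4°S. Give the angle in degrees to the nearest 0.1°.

8.9°

The equidistant cylindrical projection with φ₀ = 21.8° has h = 1 (meridians true) and k = cos φ₀ / cos φ along parallels.
At 37.4°: h = 1.000, k = 1.169; principal scales a = 1.169, b = 1.000.
sin(ω/2) = (a − b)/(a + b) = 0.1688/2.169 = 0.07782, so ω = 2 arcsin(0.07782) ≈ 8.9°.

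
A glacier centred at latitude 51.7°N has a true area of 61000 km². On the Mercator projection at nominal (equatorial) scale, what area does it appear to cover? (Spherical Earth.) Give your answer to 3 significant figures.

159000 km²

The Mercator projection is conformal; its linear scale factor is the same in every direction and equals sec φ = 1/cos φ.
Areal scale = k² = sec²φ = 1/cos²(51.7°) = 1/0.6198² = 2.603.
Apparent area = 61000 × 2.603 ≈ 159000 km².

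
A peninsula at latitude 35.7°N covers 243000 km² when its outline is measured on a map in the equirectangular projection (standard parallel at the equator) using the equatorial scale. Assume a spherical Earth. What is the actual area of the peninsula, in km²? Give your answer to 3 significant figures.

197000 km²

In the plate carrée (x = Rλ, y = Rφ), meridians are true-scale (h = 1) and parallels are stretched by k = sec φ.
Areal scale = h·k = 1 × sec φ; at 35.7°, h = 1.000, k = 1.231, so h·k = 1.231.
True area = apparent / (areal scale) = 243000 / 1.231 ≈ 197000 km².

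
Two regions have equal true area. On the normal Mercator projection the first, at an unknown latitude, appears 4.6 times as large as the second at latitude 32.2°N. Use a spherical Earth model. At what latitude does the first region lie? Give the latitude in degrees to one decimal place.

For equal true areas on Mercator, apparent areas scale as sec²φ, so the ratio is cos²φ₂ / cos²φ₁.
cos²φ₂ / cos²φ₁ = 4.6  ⇒  cos φ₁ = cos 32.2° / √4.6 = 0.8462/2.145 = 0.3945.
φ₁ = arccos(0.3945) ≈ 66.8°.

66.8°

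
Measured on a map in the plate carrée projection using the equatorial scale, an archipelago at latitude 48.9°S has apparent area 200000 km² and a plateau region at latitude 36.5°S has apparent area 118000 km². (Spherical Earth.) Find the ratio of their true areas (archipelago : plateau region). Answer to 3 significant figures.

On the plate carrée, areal scale = h·k = 1 × sec φ, so true area = apparent × cos φ.
True area of archipelago: 200000 × cos(48.9°) = 200000 × 0.6574 = 131500 km².
True area of plateau region: 118000 × cos(36.5°) = 118000 × 0.8039 = 94860 km².
Ratio = 131500 / 94860 ≈ 1.39.

1.39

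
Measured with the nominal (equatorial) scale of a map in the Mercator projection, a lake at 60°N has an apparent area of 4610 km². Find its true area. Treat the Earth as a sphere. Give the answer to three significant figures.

1150 km²

Mercator is conformal, so the point scale is isotropic: h = k = sec φ = 1/cos φ.
Areal scale = k² = sec²φ = 1/cos²(60°) = 1/0.5000² = 4.000.
True area = apparent / (areal scale) = 4610 / 4.000 ≈ 1150 km².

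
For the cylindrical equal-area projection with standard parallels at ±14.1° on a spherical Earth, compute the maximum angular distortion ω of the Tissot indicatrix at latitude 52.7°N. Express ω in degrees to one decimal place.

52.0°

For cylindrical equal-area with standard parallel φ₀, h = cos φ / cos φ₀ and k = cos φ₀ / cos φ, so h·k = 1.
At 52.7°: h = 0.6248, k = 1.600; principal scales a = 1.600, b = 0.6248.
sin(ω/2) = (a − b)/(a + b) = 0.9757/2.225 = 0.4384, so ω = 2 arcsin(0.4384) ≈ 52.0°.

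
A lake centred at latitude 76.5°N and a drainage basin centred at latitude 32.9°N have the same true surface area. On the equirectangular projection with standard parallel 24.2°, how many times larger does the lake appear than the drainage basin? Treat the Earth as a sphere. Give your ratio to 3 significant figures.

The equidistant cylindrical projection with φ₀ = 24.2° has h = 1 (meridians true) and k = cos φ₀ / cos φ along parallels.
Areal scale at 76.5°: h·k = 1.000 × 3.907 = 3.907.
Areal scale at 32.9°: h·k = 1.000 × 1.086 = 1.086.
Ratio = 3.907/1.086 ≈ 3.60.

3.60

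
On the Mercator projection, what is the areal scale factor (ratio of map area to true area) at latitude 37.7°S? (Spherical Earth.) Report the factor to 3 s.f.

Mercator is conformal, so the point scale is isotropic: h = k = sec φ = 1/cos φ.
Areal scale = k² = sec²φ = 1/cos²(37.7°) = 1/0.7912² = 1.597.

1.60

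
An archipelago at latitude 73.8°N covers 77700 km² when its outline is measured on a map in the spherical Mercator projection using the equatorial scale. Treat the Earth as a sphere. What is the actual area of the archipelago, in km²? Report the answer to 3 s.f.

Mercator is conformal, so the point scale is isotropic: h = k = sec φ = 1/cos φ.
Areal scale = k² = sec²φ = 1/cos²(73.8°) = 1/0.2790² = 12.85.
True area = apparent / (areal scale) = 77700 / 12.85 ≈ 6050 km².

6050 km²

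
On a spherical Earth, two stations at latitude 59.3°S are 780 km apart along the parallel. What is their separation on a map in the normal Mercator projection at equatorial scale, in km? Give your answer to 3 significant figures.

Mercator is conformal, so the point scale is isotropic: h = k = sec φ = 1/cos φ.
Along the parallel, k = sec 59.3° = 1/0.5105 = 1.959.
Map distance = 780 × 1.959 ≈ 1530 km.

1530 km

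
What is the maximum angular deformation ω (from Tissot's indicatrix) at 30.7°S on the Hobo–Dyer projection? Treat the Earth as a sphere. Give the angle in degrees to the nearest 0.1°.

9.2°

The Hobo–Dyer projection is cylindrical equal-area with φ₀ = 37.5°. Cylindrical equal-area (φ₀ = 37.5°): h = cos φ / cos 37.5° along meridians, k = cos 37.5° / cos φ along parallels; h·k = 1.
At 30.7°: h = 1.084, k = 0.9227; principal scales a = 1.084, b = 0.9227.
sin(ω/2) = (a − b)/(a + b) = 0.1612/2.006 = 0.08032, so ω = 2 arcsin(0.08032) ≈ 9.2°.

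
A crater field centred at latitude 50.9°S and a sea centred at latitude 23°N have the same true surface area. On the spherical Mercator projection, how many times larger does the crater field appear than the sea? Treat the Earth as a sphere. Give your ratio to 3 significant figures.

2.13

Mercator areal scale is sec²φ.
At 50.9°: sec²(50.9°) = 1/0.6307² = 2.514.
At 23°: sec²(23°) = 1/0.9205² = 1.180.
Ratio = 2.514/1.180 = cos²(23°)/cos²(50.9°) ≈ 2.13.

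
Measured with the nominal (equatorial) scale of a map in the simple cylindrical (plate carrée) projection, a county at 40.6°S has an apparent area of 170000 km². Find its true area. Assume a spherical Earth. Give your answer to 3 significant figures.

In the plate carrée (x = Rλ, y = Rφ), meridians are true-scale (h = 1) and parallels are stretched by k = sec φ.
Areal scale = h·k = 1 × sec φ; at 40.6°, h = 1.000, k = 1.317, so h·k = 1.317.
True area = apparent / (areal scale) = 170000 / 1.317 ≈ 129000 km².

129000 km²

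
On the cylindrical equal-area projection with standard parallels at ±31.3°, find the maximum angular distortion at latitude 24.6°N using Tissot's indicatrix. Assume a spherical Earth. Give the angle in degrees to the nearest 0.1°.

7.1°

A cylindrical equal-area projection with standard parallel φ₀ has meridian scale h = cos φ / cos φ₀ and parallel scale k = cos φ₀ / cos φ (so areas are preserved, h·k = 1).
At 24.6°: h = 1.064, k = 0.9398; principal scales a = 1.064, b = 0.9398.
sin(ω/2) = (a − b)/(a + b) = 0.1244/2.004 = 0.06206, so ω = 2 arcsin(0.06206) ≈ 7.1°.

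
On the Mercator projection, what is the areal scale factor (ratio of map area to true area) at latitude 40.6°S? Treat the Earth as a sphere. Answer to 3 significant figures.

Mercator is conformal, so the point scale is isotropic: h = k = sec φ = 1/cos φ.
Areal scale = k² = sec²φ = 1/cos²(40.6°) = 1/0.7593² = 1.735.

1.73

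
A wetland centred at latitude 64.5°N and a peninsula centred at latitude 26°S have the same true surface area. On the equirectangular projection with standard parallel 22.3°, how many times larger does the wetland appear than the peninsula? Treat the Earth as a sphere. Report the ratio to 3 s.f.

2.09

The equidistant cylindrical projection with φ₀ = 22.3° has h = 1 (meridians true) and k = cos φ₀ / cos φ along parallels.
Areal scale at 64.5°: h·k = 1.000 × 2.149 = 2.149.
Areal scale at 26°: h·k = 1.000 × 1.029 = 1.029.
Ratio = 2.149/1.029 ≈ 2.09.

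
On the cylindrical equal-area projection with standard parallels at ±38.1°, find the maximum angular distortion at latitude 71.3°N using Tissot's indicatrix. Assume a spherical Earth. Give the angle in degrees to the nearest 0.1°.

91.3°

A cylindrical equal-area projection with standard parallel φ₀ has meridian scale h = cos φ / cos φ₀ and parallel scale k = cos φ₀ / cos φ (so areas are preserved, h·k = 1).
At 71.3°: h = 0.4074, k = 2.454; principal scales a = 2.454, b = 0.4074.
sin(ω/2) = (a − b)/(a + b) = 2.047/2.862 = 0.7153, so ω = 2 arcsin(0.7153) ≈ 91.3°.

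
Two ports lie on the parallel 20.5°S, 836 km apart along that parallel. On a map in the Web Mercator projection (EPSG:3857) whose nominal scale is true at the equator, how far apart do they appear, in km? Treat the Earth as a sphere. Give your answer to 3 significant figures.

Mercator is conformal, so the point scale is isotropic: h = k = sec φ = 1/cos φ.
Along the parallel, k = sec 20.5° = 1/0.9367 = 1.068.
Map distance = 836 × 1.068 ≈ 893 km.

893 km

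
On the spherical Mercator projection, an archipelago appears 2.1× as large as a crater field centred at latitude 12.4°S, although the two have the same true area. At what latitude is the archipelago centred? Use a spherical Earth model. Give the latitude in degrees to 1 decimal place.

47.6°

For equal true areas on Mercator, apparent areas scale as sec²φ, so the ratio is cos²φ₂ / cos²φ₁.
cos²φ₂ / cos²φ₁ = 2.1  ⇒  cos φ₁ = cos 12.4° / √2.1 = 0.9767/1.449 = 0.6740.
φ₁ = arccos(0.6740) ≈ 47.6°.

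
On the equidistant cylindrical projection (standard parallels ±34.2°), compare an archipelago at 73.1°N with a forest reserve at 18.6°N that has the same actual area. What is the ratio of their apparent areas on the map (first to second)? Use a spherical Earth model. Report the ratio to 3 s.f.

The equidistant cylindrical projection with φ₀ = 34.2° has h = 1 (meridians true) and k = cos φ₀ / cos φ along parallels.
Areal scale at 73.1°: h·k = 1.000 × 2.845 = 2.845.
Areal scale at 18.6°: h·k = 1.000 × 0.8727 = 0.8727.
Ratio = 2.845/0.8727 ≈ 3.26.

3.26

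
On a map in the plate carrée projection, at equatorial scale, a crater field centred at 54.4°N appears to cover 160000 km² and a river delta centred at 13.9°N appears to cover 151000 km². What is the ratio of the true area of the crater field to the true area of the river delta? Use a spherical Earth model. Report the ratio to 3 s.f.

0.635

On the plate carrée, areal scale = h·k = 1 × sec φ, so true area = apparent × cos φ.
True area of crater field: 160000 × cos(54.4°) = 160000 × 0.5821 = 93140 km².
True area of river delta: 151000 × cos(13.9°) = 151000 × 0.9707 = 146600 km².
Ratio = 93140 / 146600 ≈ 0.635.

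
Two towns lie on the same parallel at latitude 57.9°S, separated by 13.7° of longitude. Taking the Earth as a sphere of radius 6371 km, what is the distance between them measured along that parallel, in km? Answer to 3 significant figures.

810 km

Arc length along a parallel = R cos φ · Δλ (with Δλ in radians).
= 6371 × cos 57.9° × (13.7° × π/180) = 6371 × 0.5314 × 0.2391 ≈ 810 km.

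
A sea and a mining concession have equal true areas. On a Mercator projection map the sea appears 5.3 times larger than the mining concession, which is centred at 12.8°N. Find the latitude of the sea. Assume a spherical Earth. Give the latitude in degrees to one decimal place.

64.9°

Mercator areal scale is sec²φ, so apparent-area ratio = sec²φ₁ / sec²φ₂ = cos²φ₂ / cos²φ₁.
cos²φ₂ / cos²φ₁ = 5.3  ⇒  cos φ₁ = cos 12.8° / √5.3 = 0.9751/2.302 = 0.4236.
φ₁ = arccos(0.4236) ≈ 64.9°.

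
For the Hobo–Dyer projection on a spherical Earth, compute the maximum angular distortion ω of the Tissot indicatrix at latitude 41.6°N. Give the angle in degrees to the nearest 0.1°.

Hobo–Dyer is a cylindrical equal-area projection with standard parallels at ±37.5°. A cylindrical equal-area projection with standard parallel φ₀ has meridian scale h = cos φ / cos φ₀ and parallel scale k = cos φ₀ / cos φ (so areas are preserved, h·k = 1).
At 41.6°: h = 0.9426, k = 1.061; principal scales a = 1.061, b = 0.9426.
sin(ω/2) = (a − b)/(a + b) = 0.1183/2.003 = 0.05907, so ω = 2 arcsin(0.05907) ≈ 6.8°.

6.8°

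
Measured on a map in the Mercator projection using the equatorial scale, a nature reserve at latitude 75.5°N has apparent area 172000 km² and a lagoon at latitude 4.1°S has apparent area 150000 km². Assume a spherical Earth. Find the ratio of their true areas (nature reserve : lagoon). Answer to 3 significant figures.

Since Mercator area scale is 1/cos²φ, the true area equals the apparent area multiplied by cos²φ.
True area of nature reserve: 172000 × cos²(75.5°) = 172000 × 0.06269 = 10780 km².
True area of lagoon: 150000 × cos²(4.1°) = 150000 × 0.9949 = 149200 km².
Ratio = 10780 / 149200 ≈ 0.0723.

0.0723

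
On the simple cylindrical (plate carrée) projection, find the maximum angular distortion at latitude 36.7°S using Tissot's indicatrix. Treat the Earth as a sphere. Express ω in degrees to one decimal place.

Plate carrée maps x = Rλ, y = Rφ. The meridian scale is h = 1 and the parallel scale is k = 1/cos φ = sec φ.
At 36.7°: h = 1.000, k = 1.247; principal scales a = 1.247, b = 1.000.
sin(ω/2) = (a − b)/(a + b) = 0.2472/2.247 = 0.1100, so ω = 2 arcsin(0.1100) ≈ 12.6°.

12.6°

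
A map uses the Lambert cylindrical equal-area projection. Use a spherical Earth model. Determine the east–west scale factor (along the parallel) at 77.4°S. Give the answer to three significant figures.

4.58

The Lambert cylindrical equal-area projection is the cylindrical equal-area projection with its standard parallel at the equator (φ₀ = 0). Cylindrical equal-area (φ₀ = 0°): h = cos φ / cos 0° along meridians, k = cos 0° / cos φ along parallels; h·k = 1.
k = cos 0° / cos 77.4° = 1.000/0.2181 = 4.584.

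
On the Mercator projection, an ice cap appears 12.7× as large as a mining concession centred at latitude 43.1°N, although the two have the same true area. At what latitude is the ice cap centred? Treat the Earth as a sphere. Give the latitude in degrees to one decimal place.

On Mercator, (apparent₁)/(apparent₂) = sec²φ₁ / sec²φ₂ when true areas are equal.
cos²φ₂ / cos²φ₁ = 12.7  ⇒  cos φ₁ = cos 43.1° / √12.7 = 0.7302/3.564 = 0.2049.
φ₁ = arccos(0.2049) ≈ 78.2°.

78.2°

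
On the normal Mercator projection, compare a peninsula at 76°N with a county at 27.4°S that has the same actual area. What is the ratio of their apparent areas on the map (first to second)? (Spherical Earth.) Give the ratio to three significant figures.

13.5

Mercator areal scale is sec²φ.
At 76°: sec²(76°) = 1/0.2419² = 17.09.
At 27.4°: sec²(27.4°) = 1/0.8878² = 1.269.
Ratio = 17.09/1.269 = cos²(27.4°)/cos²(76°) ≈ 13.5.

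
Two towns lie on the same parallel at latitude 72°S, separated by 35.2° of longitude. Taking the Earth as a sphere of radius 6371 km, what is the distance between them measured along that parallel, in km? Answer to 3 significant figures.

Arc length along a parallel = R cos φ · Δλ (with Δλ in radians).
= 6371 × cos 72° × (35.2° × π/180) = 6371 × 0.3090 × 0.6144 ≈ 1210 km.

1210 km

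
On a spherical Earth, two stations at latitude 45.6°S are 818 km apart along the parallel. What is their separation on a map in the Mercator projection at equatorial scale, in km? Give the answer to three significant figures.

1170 km

Mercator is conformal, so the point scale is isotropic: h = k = sec φ = 1/cos φ.
Along the parallel, k = sec 45.6° = 1/0.6997 = 1.429.
Map distance = 818 × 1.429 ≈ 1170 km.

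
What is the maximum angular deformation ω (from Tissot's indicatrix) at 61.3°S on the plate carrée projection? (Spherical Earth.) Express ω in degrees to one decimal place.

For the equirectangular projection with φ₀ = 0 (plate carrée), h = 1 along meridians and k = sec φ along parallels.
At 61.3°: h = 1.000, k = 2.082; principal scales a = 2.082, b = 1.000.
sin(ω/2) = (a − b)/(a + b) = 1.082/3.082 = 0.3511, so ω = 2 arcsin(0.3511) ≈ 41.1°.

41.1°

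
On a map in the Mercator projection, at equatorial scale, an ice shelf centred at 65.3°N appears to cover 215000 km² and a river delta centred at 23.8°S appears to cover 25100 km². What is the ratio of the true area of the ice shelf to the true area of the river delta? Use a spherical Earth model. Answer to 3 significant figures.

On Mercator the areal scale is sec²φ, so true area = apparent × cos²φ.
True area of ice shelf: 215000 × cos²(65.3°) = 215000 × 0.1746 = 37540 km².
True area of river delta: 25100 × cos²(23.8°) = 25100 × 0.8372 = 21010 km².
Ratio = 37540 / 21010 ≈ 1.79.

1.79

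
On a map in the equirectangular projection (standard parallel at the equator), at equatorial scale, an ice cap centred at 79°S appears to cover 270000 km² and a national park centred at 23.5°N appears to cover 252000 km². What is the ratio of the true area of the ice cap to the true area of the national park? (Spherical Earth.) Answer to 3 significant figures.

Plate carrée has h = 1 and k = sec φ, giving areal scale sec φ; true area = (apparent area) · cos φ.
True area of ice cap: 270000 × cos(79°) = 270000 × 0.1908 = 51520 km².
True area of national park: 252000 × cos(23.5°) = 252000 × 0.9171 = 231100 km².
Ratio = 51520 / 231100 ≈ 0.223.

0.223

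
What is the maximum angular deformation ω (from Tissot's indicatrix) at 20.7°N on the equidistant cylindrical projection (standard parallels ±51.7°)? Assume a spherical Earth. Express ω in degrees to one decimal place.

The equidistant cylindrical projection with φ₀ = 51.7° has h = 1 (meridians true) and k = cos φ₀ / cos φ along parallels.
At 20.7°: h = 1.000, k = 0.6626; principal scales a = 1.000, b = 0.6626.
sin(ω/2) = (a − b)/(a + b) = 0.3374/1.663 = 0.2030, so ω = 2 arcsin(0.2030) ≈ 23.4°.

23.4°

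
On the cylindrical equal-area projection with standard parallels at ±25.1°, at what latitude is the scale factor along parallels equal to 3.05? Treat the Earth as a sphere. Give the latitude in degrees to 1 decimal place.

72.7°

A cylindrical equal-area projection with standard parallel φ₀ has meridian scale h = cos φ / cos φ₀ and parallel scale k = cos φ₀ / cos φ (so areas are preserved, h·k = 1).
k = cos φ₀ / cos φ = 3.05  ⇒  cos φ = cos 25.1° / 3.05 = 0.2969.
φ = arccos(0.2969) ≈ 72.7°.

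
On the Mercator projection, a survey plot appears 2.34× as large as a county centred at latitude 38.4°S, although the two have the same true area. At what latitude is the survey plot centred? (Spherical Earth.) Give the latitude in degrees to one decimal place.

On Mercator, (apparent₁)/(apparent₂) = sec²φ₁ / sec²φ₂ when true areas are equal.
cos²φ₂ / cos²φ₁ = 2.34  ⇒  cos φ₁ = cos 38.4° / √2.34 = 0.7837/1.530 = 0.5123.
φ₁ = arccos(0.5123) ≈ 59.2°.

59.2°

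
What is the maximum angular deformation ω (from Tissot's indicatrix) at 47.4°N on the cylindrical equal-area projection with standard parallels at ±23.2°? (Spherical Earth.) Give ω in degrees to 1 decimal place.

34.5°

A cylindrical equal-area projection with standard parallel φ₀ has meridian scale h = cos φ / cos φ₀ and parallel scale k = cos φ₀ / cos φ (so areas are preserved, h·k = 1).
At 47.4°: h = 0.7364, k = 1.358; principal scales a = 1.358, b = 0.7364.
sin(ω/2) = (a − b)/(a + b) = 0.6215/2.094 = 0.2967, so ω = 2 arcsin(0.2967) ≈ 34.5°.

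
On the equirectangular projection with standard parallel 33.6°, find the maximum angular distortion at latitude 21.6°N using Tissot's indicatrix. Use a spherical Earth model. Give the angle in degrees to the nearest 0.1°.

The equidistant cylindrical projection with φ₀ = 33.6° has h = 1 (meridians true) and k = cos φ₀ / cos φ along parallels.
At 21.6°: h = 1.000, k = 0.8958; principal scales a = 1.000, b = 0.8958.
sin(ω/2) = (a − b)/(a + b) = 0.1042/1.896 = 0.05495, so ω = 2 arcsin(0.05495) ≈ 6.3°.

6.3°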